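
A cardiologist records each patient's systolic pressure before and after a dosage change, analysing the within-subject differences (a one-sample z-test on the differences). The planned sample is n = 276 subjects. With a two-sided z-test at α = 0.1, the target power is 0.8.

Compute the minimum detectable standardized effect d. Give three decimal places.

Required noncentrality: δ = z_{0.05} + z_{0.20} = 1.645 + 0.842 = 2.486.
(Lower-tail contribution to power is negligible for δ > 0.)
δ = d·√n ⇒ d = δ/√n = 2.486/√276 = 0.1497.

d ≈ 0.150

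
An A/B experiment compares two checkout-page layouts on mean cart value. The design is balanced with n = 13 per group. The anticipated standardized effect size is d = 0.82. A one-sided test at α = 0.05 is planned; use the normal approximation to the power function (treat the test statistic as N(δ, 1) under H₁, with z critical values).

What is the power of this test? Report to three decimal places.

Noncentrality parameter: δ = d·√(n/2) = 0.82 × √(13/2) = 2.0906
One-sided α = 0.05 → critical value z_{0.05} = 1.645.
Power = Φ(δ − 1.645) = Φ(0.446) = 0.6721.

Power ≈ 0.672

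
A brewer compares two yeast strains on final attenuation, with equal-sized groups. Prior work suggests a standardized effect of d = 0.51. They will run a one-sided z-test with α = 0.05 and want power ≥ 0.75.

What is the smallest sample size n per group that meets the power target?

For power 0.75 need Φ(δ − z_{0.05}) = 0.75, so δ = z_{0.05} + z_{0.25} = 1.645 + 0.674 = 2.319.
δ = d·√(n/2) ⇒ n = 2(δ/d)² = 2 × (2.319 / 0.51)² = 41.36.
Round up to the next whole unit.

n = 42 per group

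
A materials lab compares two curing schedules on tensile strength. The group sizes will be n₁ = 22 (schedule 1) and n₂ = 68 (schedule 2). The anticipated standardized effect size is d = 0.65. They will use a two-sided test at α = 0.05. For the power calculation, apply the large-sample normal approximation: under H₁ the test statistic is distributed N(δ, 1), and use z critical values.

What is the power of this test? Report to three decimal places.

Power ≈ 0.755

Noncentrality parameter: δ = d / √(1/n₁ + 1/n₂) = 0.65 / √(1/22 + 1/68) = 2.6501
Critical value for a two-sided test at α = 0.05: z_{α/2} = 1.960.
Power = Φ(δ − 1.960) + Φ(−δ − 1.960) = Φ(0.690) + Φ(-4.610) = 0.7549 + 0.0000 = 0.7549.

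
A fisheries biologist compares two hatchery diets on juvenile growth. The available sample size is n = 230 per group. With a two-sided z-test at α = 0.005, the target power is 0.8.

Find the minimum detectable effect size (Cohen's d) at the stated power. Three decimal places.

Required noncentrality: δ = z_{0.0025} + z_{0.20} = 2.807 + 0.842 = 3.649.
(Lower-tail contribution to power is negligible for δ > 0.)
δ = d·√(n/2) ⇒ d = δ/√(n/2) = 3.649/√(230/2) = 0.3402.

d ≈ 0.340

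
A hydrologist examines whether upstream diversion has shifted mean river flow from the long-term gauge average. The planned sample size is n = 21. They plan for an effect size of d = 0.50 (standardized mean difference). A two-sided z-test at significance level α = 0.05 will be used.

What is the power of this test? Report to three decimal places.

Noncentrality parameter: λ = d·√n = 0.50 × √21 = 2.2913
Critical value for a two-sided test at α = 0.05: z_{α/2} = 1.960.
Power = Φ(λ − 1.960) + Φ(−λ − 1.960) = Φ(0.331) + Φ(-4.251) = 0.6298 + 0.0000 = 0.6298.

Power ≈ 0.630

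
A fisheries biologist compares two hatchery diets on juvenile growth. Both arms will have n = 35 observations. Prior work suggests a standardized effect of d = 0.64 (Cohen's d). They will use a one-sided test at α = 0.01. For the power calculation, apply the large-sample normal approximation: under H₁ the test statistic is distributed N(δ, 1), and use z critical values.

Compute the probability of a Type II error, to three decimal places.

Noncentrality parameter: δ = d·√(n/2) = 0.64 × √(35/2) = 2.6773
One-sided α = 0.01 → critical value z_{0.01} = 2.326.
Power = Φ(δ − 2.326) = Φ(0.351) = 0.6372.
Type II error: β = 1 − power = 1 − 0.6372 = 0.3628.

β ≈ 0.363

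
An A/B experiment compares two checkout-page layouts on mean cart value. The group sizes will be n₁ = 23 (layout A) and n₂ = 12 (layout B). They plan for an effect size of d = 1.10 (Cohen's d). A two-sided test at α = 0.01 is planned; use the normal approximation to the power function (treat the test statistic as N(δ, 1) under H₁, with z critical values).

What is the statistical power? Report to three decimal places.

Power ≈ 0.696

Noncentrality parameter: δ = d / √(1/n₁ + 1/n₂) = 1.10 / √(1/23 + 1/12) = 3.0890
Critical value for a two-sided test at α = 0.01: z_{α/2} = 2.576.
Power = Φ(δ − 2.576) + Φ(−δ − 2.576) = Φ(0.513) + Φ(-5.665) = 0.6961 + 0.0000 = 0.6961.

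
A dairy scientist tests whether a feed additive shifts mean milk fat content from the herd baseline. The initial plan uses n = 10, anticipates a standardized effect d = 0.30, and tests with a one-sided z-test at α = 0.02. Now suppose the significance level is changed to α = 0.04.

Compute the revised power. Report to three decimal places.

Power ≈ 0.211

δ = d·√n = 0.30 × √10 = 0.9487 (unchanged). New critical value: z_{0.04} = 1.751.
Revised power = P(Z > 1.751 − δ) = Φ(-0.802) = 0.2113.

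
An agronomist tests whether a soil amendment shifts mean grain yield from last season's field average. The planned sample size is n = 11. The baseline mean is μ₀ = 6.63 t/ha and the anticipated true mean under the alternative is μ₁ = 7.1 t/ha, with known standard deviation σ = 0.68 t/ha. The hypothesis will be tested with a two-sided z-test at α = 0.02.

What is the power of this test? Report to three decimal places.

Power ≈ 0.486

Standardized effect: d = |μ₁ − μ₀| / σ = |7.1 − 6.63| / 0.68 = 0.6912
Noncentrality parameter: δ = d·√n = 0.6912 × √11 = 2.2924
Two-sided α = 0.02 → critical value z_{0.01} = 2.326.
Power = Φ(δ − 2.326) + Φ(−δ − 2.326) = Φ(-0.034) + Φ(-4.619) = 0.4864 + 0.0000 = 0.4865.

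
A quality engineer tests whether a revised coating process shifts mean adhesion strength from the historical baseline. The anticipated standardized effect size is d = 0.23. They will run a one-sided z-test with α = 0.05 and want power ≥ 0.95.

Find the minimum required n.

n = 205

Set Φ(δ − 1.645) = 0.95; then δ − 1.645 = Φ⁻¹(0.95) = 1.645, giving δ = 3.290.
δ = d·√n ⇒ n = (δ/d)² = (3.290 / 0.23)² = 204.58.
Round up to the next whole unit.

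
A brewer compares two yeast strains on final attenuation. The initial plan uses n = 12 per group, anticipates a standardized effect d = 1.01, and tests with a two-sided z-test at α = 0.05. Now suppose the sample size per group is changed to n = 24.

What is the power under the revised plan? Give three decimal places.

Power ≈ 0.938

With n = 24 per group: δ = d·√(n/2) = 1.01 × √(24/2) = 3.4987. Critical value z_{0.025} = 1.960.
Revised power = Φ(δ − 1.960) + Φ(−δ − 1.960) = Φ(1.539) + Φ(-5.459) = 0.9381 + 0.0000 = 0.9381.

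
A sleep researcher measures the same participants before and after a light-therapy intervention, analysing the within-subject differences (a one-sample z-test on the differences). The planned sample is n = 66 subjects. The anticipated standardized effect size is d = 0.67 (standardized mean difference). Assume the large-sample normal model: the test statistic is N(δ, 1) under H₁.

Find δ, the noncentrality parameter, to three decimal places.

δ ≈ 5.443

δ = d·√n = 0.67 × √66 = 5.4431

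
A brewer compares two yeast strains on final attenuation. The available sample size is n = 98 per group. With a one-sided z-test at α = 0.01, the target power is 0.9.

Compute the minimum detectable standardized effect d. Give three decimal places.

Required noncentrality: δ = z_{0.01} + z_{0.10} = 2.326 + 1.282 = 3.608.
δ = d·√(n/2) ⇒ d = δ/√(n/2) = 3.608/√(98/2) = 0.5154.

d ≈ 0.515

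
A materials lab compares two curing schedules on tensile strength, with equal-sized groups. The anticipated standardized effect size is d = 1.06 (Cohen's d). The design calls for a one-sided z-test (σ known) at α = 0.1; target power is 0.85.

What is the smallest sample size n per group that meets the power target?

Set Φ(δ − 1.282) = 0.85; then δ − 1.282 = Φ⁻¹(0.85) = 1.036, giving δ = 2.318.
δ = d·√(n/2) ⇒ n = 2(δ/d)² = 2 × (2.318 / 1.06)² = 9.56.
Rounding up, n = 10 per group.

n = 10 per group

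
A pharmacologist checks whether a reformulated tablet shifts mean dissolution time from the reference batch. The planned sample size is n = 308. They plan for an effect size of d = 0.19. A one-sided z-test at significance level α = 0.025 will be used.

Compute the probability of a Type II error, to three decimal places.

Noncentrality parameter: δ = d·√n = 0.19 × √308 = 3.3345
Critical value for a one-sided test at α = 0.025: z_α = 1.960.
Power = P(Z > 1.960 − δ) = Φ(1.375) = 0.9154.
Type II error: β = 1 − power = 1 − 0.9154 = 0.0846.

β ≈ 0.085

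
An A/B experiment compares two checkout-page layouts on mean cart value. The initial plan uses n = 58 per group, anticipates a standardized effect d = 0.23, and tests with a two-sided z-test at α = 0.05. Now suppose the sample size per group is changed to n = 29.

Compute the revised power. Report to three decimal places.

Power ≈ 0.141

With n = 29 per group: δ = d·√(n/2) = 0.23 × √(29/2) = 0.8758. Critical value z_{0.025} = 1.960.
Revised power = Φ(δ − 1.960) + Φ(−δ − 1.960) = Φ(-1.084) + Φ(-2.836) = 0.1391 + 0.0023 = 0.1414.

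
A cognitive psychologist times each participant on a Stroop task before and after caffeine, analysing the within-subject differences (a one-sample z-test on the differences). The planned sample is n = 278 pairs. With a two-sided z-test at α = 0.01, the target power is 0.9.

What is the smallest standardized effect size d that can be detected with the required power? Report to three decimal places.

d ≈ 0.231

Required noncentrality: δ = z_{0.005} + z_{0.10} = 2.576 + 1.282 = 3.857.
(The second rejection-region term Φ(−δ − z_{α/2}) is negligible and dropped.)
δ = d·√n ⇒ d = δ/√n = 3.857/√278 = 0.2314.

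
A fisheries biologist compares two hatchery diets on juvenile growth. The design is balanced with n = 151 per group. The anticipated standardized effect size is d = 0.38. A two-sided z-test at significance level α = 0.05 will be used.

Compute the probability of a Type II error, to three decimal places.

Noncentrality parameter: δ = d·√(n/2) = 0.38 × √(151/2) = 3.3018
Two-sided α = 0.05 → critical value z_{0.025} = 1.960.
Power = Φ(δ − 1.960) + Φ(−δ − 1.960) = Φ(1.342) + Φ(-5.262) = 0.9102 + 0.0000 = 0.9102.
Type II error: β = 1 − power = 1 − 0.9102 = 0.0898.

β ≈ 0.090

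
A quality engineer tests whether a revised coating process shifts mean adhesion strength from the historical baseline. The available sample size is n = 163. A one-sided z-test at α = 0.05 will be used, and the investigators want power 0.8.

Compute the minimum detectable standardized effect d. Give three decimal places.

Required noncentrality: δ = z_{0.05} + z_{0.20} = 1.645 + 0.842 = 2.486.
δ = d·√n ⇒ d = δ/√n = 2.486/√163 = 0.1948.

d ≈ 0.195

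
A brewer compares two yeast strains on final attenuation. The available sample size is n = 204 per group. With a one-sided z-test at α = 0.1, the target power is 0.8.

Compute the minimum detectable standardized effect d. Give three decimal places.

Need Φ(δ − 1.282) = 0.8, so δ = 1.282 + 0.842 = 2.123.
δ = d·√(n/2) ⇒ d = δ/√(n/2) = 2.123/√(204/2) = 0.2102.

d ≈ 0.210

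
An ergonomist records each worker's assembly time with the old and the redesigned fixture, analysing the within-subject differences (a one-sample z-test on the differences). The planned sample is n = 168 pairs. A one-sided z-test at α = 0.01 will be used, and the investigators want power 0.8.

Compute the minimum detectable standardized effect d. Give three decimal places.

d ≈ 0.244

Required noncentrality: δ = z_{0.01} + z_{0.20} = 2.326 + 0.842 = 3.168.
δ = d·√n ⇒ d = δ/√n = 3.168/√168 = 0.2444.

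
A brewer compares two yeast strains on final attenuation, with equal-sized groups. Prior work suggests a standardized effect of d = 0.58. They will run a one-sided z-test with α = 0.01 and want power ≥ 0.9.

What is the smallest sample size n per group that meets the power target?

n = 78 per group

For power 0.9 need Φ(δ − z_{0.01}) = 0.9, so δ = z_{0.01} + z_{0.10} = 2.326 + 1.282 = 3.608.
δ = d·√(n/2) ⇒ n = 2(δ/d)² = 2 × (3.608 / 0.58)² = 77.39.
Rounding up, n = 78 per group.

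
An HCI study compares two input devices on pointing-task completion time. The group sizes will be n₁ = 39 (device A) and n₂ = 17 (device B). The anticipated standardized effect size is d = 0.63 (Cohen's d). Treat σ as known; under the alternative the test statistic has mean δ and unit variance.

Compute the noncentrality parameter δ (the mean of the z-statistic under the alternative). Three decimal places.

The noncentrality parameter scales effect size by the design's sample-size factor: δ = d / √(1/n₁ + 1/n₂) = 0.63 / √(1/39 + 1/17) = 2.1677

δ ≈ 2.168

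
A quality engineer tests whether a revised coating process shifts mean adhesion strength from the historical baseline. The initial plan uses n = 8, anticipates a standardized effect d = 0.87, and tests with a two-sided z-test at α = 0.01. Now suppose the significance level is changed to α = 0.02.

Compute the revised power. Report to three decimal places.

δ = d·√n = 0.87 × √8 = 2.4607 (unchanged). New critical value: z_{0.01} = 2.326.
Revised power = Φ(δ − 2.326) + Φ(−δ − 2.326) = Φ(0.134) + Φ(-4.787) = 0.5535 + 0.0000 = 0.5535.

Power ≈ 0.553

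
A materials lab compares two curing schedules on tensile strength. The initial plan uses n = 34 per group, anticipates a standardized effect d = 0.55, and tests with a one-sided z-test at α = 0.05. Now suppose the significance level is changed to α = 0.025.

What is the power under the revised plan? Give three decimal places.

δ = d·√(n/2) = 0.55 × √(34/2) = 2.2677 (unchanged). New critical value: z_{0.025} = 1.960.
Revised power = P(Z > 1.960 − δ) = Φ(0.308) = 0.6209.

Power ≈ 0.621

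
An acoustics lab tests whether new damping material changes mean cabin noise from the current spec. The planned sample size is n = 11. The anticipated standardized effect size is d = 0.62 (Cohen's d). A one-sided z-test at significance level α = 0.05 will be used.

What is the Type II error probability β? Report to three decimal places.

Noncentrality parameter: δ = d·√n = 0.62 × √11 = 2.0563
One-sided α = 0.05 → critical value z_{0.05} = 1.645.
Power = Φ(δ − 1.645) = Φ(0.411) = 0.6596.
Type II error: β = 1 − power = 1 − 0.6596 = 0.3404.

β ≈ 0.340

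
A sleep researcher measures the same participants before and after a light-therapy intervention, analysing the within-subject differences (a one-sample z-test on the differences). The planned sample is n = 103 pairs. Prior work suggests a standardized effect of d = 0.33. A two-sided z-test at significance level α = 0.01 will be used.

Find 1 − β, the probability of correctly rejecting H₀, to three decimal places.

Noncentrality parameter: δ = d·√n = 0.33 × √103 = 3.3491
Critical value for a two-sided test at α = 0.01: z_{α/2} = 2.576.
Power = Φ(δ − 2.576) + Φ(−δ − 2.576) = Φ(0.773) + Φ(-5.925) = 0.7803 + 0.0000 = 0.7803.

Power ≈ 0.780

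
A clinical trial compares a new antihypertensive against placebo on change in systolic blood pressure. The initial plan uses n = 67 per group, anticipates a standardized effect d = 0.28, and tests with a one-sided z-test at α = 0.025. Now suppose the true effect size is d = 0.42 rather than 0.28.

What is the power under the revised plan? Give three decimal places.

With d = 0.42: δ = d·√(n/2) = 0.42 × √(67/2) = 2.4309. Critical value z_{0.025} = 1.960.
Revised power = Φ(δ − 1.960) = Φ(0.471) = 0.6812.

Power ≈ 0.681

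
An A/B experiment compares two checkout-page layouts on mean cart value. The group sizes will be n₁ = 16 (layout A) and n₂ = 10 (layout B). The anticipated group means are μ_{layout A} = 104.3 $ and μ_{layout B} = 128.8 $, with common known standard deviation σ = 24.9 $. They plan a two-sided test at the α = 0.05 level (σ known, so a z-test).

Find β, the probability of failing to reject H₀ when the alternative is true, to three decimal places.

β ≈ 0.315

Standardized effect: d = |μ_{layout A} − μ_{layout B}| / σ = |104.3 − 128.8| / 24.9 = 0.9839
Noncentrality parameter: δ = d / √(1/n₁ + 1/n₂) = 0.9839 / √(1/16 + 1/10) = 2.4408
Critical value for a two-sided test at α = 0.05: z_{α/2} = 1.960.
Power = Φ(δ − 1.960) + Φ(−δ − 1.960) = Φ(0.481) + Φ(-4.401) = 0.6847 + 0.0000 = 0.6847.
Type II error: β = 1 − power = 1 − 0.6847 = 0.3153.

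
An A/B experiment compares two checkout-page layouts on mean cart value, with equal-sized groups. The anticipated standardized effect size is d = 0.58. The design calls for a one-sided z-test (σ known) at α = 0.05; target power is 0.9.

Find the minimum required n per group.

n = 51 per group

Set Φ(δ − 1.645) = 0.9; then δ − 1.645 = Φ⁻¹(0.9) = 1.282, giving δ = 2.926.
δ = d·√(n/2) ⇒ n = 2(δ/d)² = 2 × (2.926 / 0.58)² = 50.91.
Rounding up, n = 51 per group.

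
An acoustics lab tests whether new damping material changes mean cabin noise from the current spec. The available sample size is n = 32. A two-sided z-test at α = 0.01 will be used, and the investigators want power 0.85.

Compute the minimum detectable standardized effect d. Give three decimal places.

Need Φ(δ − 2.576) = 0.85, so δ = 2.576 + 1.036 = 3.612.
(The second rejection-region term Φ(−δ − z_{α/2}) is negligible and dropped.)
δ = d·√n ⇒ d = δ/√n = 3.612/√32 = 0.6386.

d ≈ 0.639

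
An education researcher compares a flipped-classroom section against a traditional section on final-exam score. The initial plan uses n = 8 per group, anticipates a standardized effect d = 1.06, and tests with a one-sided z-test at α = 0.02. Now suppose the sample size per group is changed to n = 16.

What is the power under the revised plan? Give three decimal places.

With n = 16 per group: δ = d·√(n/2) = 1.06 × √(16/2) = 2.9981. Critical value z_{0.02} = 2.054.
Revised power = P(Z > 2.054 − δ) = Φ(0.944) = 0.8275.

Power ≈ 0.828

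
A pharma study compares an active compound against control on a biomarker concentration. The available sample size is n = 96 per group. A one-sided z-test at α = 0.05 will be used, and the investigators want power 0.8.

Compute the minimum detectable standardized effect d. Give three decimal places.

Required noncentrality: δ = z_{0.05} + z_{0.20} = 1.645 + 0.842 = 2.486.
δ = d·√(n/2) ⇒ d = δ/√(n/2) = 2.486/√(96/2) = 0.3589.

d ≈ 0.359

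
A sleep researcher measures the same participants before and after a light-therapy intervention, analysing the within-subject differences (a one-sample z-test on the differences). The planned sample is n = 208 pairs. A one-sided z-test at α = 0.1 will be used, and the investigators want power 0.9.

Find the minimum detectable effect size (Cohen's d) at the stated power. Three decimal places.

Required noncentrality: δ = z_{0.1} + z_{0.10} = 1.282 + 1.282 = 2.563.
δ = d·√n ⇒ d = δ/√n = 2.563/√208 = 0.1777.

d ≈ 0.178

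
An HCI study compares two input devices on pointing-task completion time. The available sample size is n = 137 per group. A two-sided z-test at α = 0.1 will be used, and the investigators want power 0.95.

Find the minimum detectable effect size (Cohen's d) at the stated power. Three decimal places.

d ≈ 0.397

Need Φ(δ − 1.645) = 0.95, so δ = 1.645 + 1.645 = 3.290.
(Lower-tail contribution to power is negligible for δ > 0.)
δ = d·√(n/2) ⇒ d = δ/√(n/2) = 3.290/√(137/2) = 0.3975.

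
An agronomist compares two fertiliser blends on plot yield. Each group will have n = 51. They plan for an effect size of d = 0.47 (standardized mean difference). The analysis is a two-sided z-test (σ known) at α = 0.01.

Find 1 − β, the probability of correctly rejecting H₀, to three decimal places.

Power ≈ 0.420

Noncentrality parameter: δ = d·√(n/2) = 0.47 × √(51/2) = 2.3734
Critical value for a two-sided test at α = 0.01: z_{α/2} = 2.576.
Power = Φ(δ − 2.576) + Φ(−δ − 2.576) = Φ(-0.202) + Φ(-4.949) = 0.4198 + 0.0000 = 0.4198.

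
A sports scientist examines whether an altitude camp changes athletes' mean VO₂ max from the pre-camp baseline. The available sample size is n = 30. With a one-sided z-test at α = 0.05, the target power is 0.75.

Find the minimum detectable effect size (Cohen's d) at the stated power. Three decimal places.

Required noncentrality: δ = z_{0.05} + z_{0.25} = 1.645 + 0.674 = 2.319.
δ = d·√n ⇒ d = δ/√n = 2.319/√30 = 0.4235.

d ≈ 0.423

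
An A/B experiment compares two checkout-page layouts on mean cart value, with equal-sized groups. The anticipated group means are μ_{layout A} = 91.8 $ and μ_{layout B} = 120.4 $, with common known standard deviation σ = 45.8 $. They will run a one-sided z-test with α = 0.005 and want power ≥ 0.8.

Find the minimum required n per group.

Standardized effect: d = |μ_{layout A} − μ_{layout B}| / σ = |91.8 − 120.4| / 45.8 = 0.6245
For power 0.8 need Φ(δ − z_{0.005}) = 0.8, so δ = z_{0.005} + z_{0.20} = 2.576 + 0.842 = 3.417.
δ = d·√(n/2) ⇒ n = 2(δ/d)² = 2 × (3.417 / 0.6245)² = 59.90.
Rounding up, n = 60 per group.

n = 60 per group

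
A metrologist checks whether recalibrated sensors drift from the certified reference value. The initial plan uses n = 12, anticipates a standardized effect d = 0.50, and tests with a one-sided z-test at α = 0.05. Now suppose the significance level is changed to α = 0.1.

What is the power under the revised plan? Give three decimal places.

Power ≈ 0.674

δ = d·√n = 0.50 × √12 = 1.7321 (unchanged). New critical value: z_{0.1} = 1.282.
Revised power = Φ(δ − 1.282) = Φ(0.450) = 0.6738.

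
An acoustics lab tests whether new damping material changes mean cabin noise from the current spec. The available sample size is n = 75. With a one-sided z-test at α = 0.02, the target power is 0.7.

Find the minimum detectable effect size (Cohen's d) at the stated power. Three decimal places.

Required noncentrality: δ = z_{0.02} + z_{0.30} = 2.054 + 0.524 = 2.578.
δ = d·√n ⇒ d = δ/√n = 2.578/√75 = 0.2977.

d ≈ 0.298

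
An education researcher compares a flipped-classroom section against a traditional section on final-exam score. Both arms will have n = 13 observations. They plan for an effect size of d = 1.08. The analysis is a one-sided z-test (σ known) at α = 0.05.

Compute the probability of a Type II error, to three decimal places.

Noncentrality parameter: δ = d·√(n/2) = 1.08 × √(13/2) = 2.7535
Critical value for a one-sided test at α = 0.05: z_α = 1.645.
Power = P(Z > 1.645 − δ) = Φ(1.109) = 0.8662.
Type II error: β = 1 − power = 1 − 0.8662 = 0.1338.

β ≈ 0.134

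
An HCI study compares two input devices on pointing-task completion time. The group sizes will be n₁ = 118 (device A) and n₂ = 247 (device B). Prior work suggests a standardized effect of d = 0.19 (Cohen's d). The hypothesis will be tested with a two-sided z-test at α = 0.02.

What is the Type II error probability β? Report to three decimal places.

β ≈ 0.735

Noncentrality parameter: δ = d / √(1/n₁ + 1/n₂) = 0.19 / √(1/118 + 1/247) = 1.6978
Two-sided α = 0.02 → critical value z_{0.01} = 2.326.
Power = Φ(δ − 2.326) + Φ(−δ − 2.326) = Φ(-0.629) + Φ(-4.024) = 0.2648 + 0.0000 = 0.2649.
Type II error: β = 1 − power = 1 − 0.2649 = 0.7351.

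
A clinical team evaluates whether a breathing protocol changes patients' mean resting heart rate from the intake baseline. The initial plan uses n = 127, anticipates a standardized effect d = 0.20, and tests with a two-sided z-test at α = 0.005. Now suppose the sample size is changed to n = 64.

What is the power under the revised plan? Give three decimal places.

Power ≈ 0.114

With n = 64: δ = d·√n = 0.20 × √64 = 1.6000. Critical value z_{0.0025} = 2.807.
Revised power = Φ(δ − 2.807) + Φ(−δ − 2.807) = Φ(-1.207) + Φ(-4.407) = 0.1137 + 0.0000 = 0.1137.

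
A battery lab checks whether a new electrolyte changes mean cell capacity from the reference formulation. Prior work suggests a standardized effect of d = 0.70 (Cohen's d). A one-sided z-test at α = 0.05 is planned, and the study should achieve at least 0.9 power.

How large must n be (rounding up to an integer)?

For power 0.9 need Φ(δ − z_{0.05}) = 0.9, so δ = z_{0.05} + z_{0.10} = 1.645 + 1.282 = 2.926.
δ = d·√n ⇒ n = (δ/d)² = (2.926 / 0.70)² = 17.48.
Rounding up, n = 18.

n = 18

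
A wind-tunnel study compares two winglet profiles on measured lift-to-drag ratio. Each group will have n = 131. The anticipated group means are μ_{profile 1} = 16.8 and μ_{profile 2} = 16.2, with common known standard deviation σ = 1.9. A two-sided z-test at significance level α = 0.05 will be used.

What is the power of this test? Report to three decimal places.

Power ≈ 0.724

Standardized effect: d = |μ_{profile 1} − μ_{profile 2}| / σ = |16.8 − 16.2| / 1.9 = 0.3158
Noncentrality parameter: δ = d·√(n/2) = 0.3158 × √(131/2) = 2.5557
Critical value for a two-sided test at α = 0.05: z_{α/2} = 1.960.
Power = Φ(δ − 1.960) + Φ(−δ − 1.960) = Φ(0.596) + Φ(-4.516) = 0.7243 + 0.0000 = 0.7243.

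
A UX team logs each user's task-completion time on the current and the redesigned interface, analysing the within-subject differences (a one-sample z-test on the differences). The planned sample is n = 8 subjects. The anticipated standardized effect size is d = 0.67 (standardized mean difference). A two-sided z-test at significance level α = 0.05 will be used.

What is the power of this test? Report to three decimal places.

Power ≈ 0.474

Noncentrality parameter: δ = d·√n = 0.67 × √8 = 1.8950
Two-sided α = 0.05 → critical value z_{0.025} = 1.960.
Power = Φ(δ − 1.960) + Φ(−δ − 1.960) = Φ(-0.065) + Φ(-3.855) = 0.4741 + 0.0001 = 0.4742.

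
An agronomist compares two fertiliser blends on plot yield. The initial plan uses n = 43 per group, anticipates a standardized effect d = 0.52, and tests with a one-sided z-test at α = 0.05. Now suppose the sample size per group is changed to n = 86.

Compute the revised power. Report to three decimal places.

With n = 86 per group: δ = d·√(n/2) = 0.52 × √(86/2) = 3.4099. Critical value z_{0.05} = 1.645.
Revised power = P(Z > 1.645 − δ) = Φ(1.765) = 0.9612.

Power ≈ 0.961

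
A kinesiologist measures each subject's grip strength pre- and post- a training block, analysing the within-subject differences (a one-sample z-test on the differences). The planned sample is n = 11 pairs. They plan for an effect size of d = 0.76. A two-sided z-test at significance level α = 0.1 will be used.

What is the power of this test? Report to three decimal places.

Power ≈ 0.809

Noncentrality parameter: λ = d·√n = 0.76 × √11 = 2.5206
Critical value for a two-sided test at α = 0.1: z_{α/2} = 1.645.
Power = Φ(λ − 1.645) + Φ(−λ − 1.645) = Φ(0.876) + Φ(-4.165) = 0.8094 + 0.0000 = 0.8094.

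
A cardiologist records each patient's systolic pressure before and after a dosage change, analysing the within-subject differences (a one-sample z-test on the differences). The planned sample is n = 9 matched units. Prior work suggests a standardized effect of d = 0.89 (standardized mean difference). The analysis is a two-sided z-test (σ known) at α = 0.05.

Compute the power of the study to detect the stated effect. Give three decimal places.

Noncentrality parameter: δ = d·√n = 0.89 × √9 = 2.6700
Two-sided α = 0.05 → critical value z_{0.025} = 1.960.
Power = Φ(δ − 1.960) + Φ(−δ − 1.960) = Φ(0.710) + Φ(-4.630) = 0.7612 + 0.0000 = 0.7612.

Power ≈ 0.761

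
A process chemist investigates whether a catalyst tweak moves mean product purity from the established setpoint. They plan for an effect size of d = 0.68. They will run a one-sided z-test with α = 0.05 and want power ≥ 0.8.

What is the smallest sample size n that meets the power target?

For power 0.8 need Φ(δ − z_{0.05}) = 0.8, so δ = z_{0.05} + z_{0.20} = 1.645 + 0.842 = 2.486.
δ = d·√n ⇒ n = (δ/d)² = (2.486 / 0.68)² = 13.37.
Rounding up, n = 14.

n = 14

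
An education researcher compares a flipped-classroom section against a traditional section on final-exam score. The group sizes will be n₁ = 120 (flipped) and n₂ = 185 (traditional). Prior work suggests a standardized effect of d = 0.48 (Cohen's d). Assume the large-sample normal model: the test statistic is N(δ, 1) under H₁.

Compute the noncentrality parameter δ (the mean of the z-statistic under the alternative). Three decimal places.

δ ≈ 4.095

δ = d / √(1/n₁ + 1/n₂) = 0.48 / √(1/120 + 1/185) = 4.0951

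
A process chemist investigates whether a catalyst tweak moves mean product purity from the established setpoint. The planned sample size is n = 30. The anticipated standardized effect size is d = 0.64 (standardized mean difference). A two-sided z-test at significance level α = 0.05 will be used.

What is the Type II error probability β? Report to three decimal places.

β ≈ 0.061

Noncentrality parameter: λ = d·√n = 0.64 × √30 = 3.5054
Critical value for a two-sided test at α = 0.05: z_{α/2} = 1.960.
Power = Φ(λ − 1.960) + Φ(−λ − 1.960) = Φ(1.545) + Φ(-5.465) = 0.9389 + 0.0000 = 0.9389.
Type II error: β = 1 − power = 1 − 0.9389 = 0.0611.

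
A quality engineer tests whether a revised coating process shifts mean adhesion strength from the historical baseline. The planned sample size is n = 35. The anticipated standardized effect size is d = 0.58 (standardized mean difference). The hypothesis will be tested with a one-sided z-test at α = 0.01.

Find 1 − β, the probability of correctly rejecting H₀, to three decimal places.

Noncentrality parameter: δ = d·√n = 0.58 × √35 = 3.4313
Critical value for a one-sided test at α = 0.01: z_α = 2.326.
Power = P(Z > 2.326 − δ) = Φ(1.105) = 0.8654.

Power ≈ 0.865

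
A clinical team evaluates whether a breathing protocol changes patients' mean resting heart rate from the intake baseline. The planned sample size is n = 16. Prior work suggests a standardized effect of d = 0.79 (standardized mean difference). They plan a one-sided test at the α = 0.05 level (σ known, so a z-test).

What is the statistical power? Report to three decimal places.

Power ≈ 0.935

Noncentrality parameter: δ = d·√n = 0.79 × √16 = 3.1600
Critical value for a one-sided test at α = 0.05: z_α = 1.645.
Power = P(Z > 1.645 − δ) = Φ(1.515) = 0.9351.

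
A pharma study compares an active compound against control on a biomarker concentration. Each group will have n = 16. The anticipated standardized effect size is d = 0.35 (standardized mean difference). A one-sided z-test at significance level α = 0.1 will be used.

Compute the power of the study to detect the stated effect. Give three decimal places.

Noncentrality parameter: δ = d·√(n/2) = 0.35 × √(16/2) = 0.9899
Critical value for a one-sided test at α = 0.1: z_α = 1.282.
Power = P(Z > 1.282 − δ) = Φ(-0.292) = 0.3853.

Power ≈ 0.385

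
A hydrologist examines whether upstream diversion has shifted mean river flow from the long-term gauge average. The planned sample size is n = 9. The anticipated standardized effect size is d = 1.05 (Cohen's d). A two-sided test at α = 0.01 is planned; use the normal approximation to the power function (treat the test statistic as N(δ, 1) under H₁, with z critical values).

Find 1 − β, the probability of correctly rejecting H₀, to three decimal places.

Power ≈ 0.717

Noncentrality parameter: δ = d·√n = 1.05 × √9 = 3.1500
Two-sided α = 0.01 → critical value z_{0.005} = 2.576.
Power = Φ(δ − 2.576) + Φ(−δ − 2.576) = Φ(0.574) + Φ(-5.726) = 0.7171 + 0.0000 = 0.7171.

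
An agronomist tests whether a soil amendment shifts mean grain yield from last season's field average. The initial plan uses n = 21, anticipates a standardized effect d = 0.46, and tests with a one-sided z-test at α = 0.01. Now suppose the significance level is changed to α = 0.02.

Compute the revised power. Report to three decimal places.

Power ≈ 0.522

δ = d·√n = 0.46 × √21 = 2.1080 (unchanged). New critical value: z_{0.02} = 2.054.
Revised power = P(Z > 2.054 − δ) = Φ(0.054) = 0.5216.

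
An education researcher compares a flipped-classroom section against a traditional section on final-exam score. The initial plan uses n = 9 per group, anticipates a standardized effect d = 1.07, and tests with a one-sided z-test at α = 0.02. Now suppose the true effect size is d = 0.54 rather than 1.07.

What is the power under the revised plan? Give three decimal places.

Power ≈ 0.182

With d = 0.54: δ = d·√(n/2) = 0.54 × √(9/2) = 1.1455. Critical value z_{0.02} = 2.054.
Revised power = Φ(δ − 2.054) = Φ(-0.908) = 0.1819.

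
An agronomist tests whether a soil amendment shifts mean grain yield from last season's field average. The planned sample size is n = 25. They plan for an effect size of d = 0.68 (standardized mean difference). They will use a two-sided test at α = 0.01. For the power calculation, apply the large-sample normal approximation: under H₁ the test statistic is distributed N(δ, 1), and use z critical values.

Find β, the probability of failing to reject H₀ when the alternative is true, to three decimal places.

β ≈ 0.205

Noncentrality parameter: δ = d·√n = 0.68 × √25 = 3.4000
Critical value for a two-sided test at α = 0.01: z_{α/2} = 2.576.
Power = Φ(δ − 2.576) + Φ(−δ − 2.576) = Φ(0.824) + Φ(-5.976) = 0.7951 + 0.0000 = 0.7951.
Type II error: β = 1 − power = 1 − 0.7951 = 0.2049.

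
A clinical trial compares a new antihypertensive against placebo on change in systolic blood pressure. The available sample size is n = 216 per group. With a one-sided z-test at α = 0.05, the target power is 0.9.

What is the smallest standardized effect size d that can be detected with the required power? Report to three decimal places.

d ≈ 0.282

Need Φ(δ − 1.645) = 0.9, so δ = 1.645 + 1.282 = 2.926.
δ = d·√(n/2) ⇒ d = δ/√(n/2) = 2.926/√(216/2) = 0.2816.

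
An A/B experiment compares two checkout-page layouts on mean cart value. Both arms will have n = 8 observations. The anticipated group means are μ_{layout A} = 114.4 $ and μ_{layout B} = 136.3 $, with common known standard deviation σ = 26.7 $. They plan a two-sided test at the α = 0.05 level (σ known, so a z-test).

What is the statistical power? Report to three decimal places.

Standardized effect: d = |μ_{layout A} − μ_{layout B}| / σ = |114.4 − 136.3| / 26.7 = 0.8202
Noncentrality parameter: δ = d·√(n/2) = 0.8202 × √(8/2) = 1.6404
Two-sided α = 0.05 → critical value z_{0.025} = 1.960.
Power = Φ(δ − 1.960) + Φ(−δ − 1.960) = Φ(-0.320) + Φ(-3.600) = 0.3747 + 0.0002 = 0.3748.

Power ≈ 0.375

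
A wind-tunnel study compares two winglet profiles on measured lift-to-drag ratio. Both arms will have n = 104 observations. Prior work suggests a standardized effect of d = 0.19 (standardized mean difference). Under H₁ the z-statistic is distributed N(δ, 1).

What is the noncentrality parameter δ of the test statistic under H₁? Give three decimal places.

The noncentrality parameter scales effect size by the design's sample-size factor: δ = d·√(n/2) = 0.19 × √(104/2) = 1.3701

δ ≈ 1.370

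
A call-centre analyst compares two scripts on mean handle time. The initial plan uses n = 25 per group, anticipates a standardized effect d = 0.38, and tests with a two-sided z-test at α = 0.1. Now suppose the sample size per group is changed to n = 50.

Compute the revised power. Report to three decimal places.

With n = 50 per group: δ = d·√(n/2) = 0.38 × √(50/2) = 1.9000. Critical value z_{0.05} = 1.645.
Revised power = Φ(δ − 1.645) + Φ(−δ − 1.645) = Φ(0.255) + Φ(-3.545) = 0.6007 + 0.0002 = 0.6009.

Power ≈ 0.601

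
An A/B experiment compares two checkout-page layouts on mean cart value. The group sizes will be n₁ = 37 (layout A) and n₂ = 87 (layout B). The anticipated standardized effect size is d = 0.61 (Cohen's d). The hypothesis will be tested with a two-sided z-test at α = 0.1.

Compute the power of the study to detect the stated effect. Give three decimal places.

Noncentrality parameter: δ = d / √(1/n₁ + 1/n₂) = 0.61 / √(1/37 + 1/87) = 3.1080
Two-sided α = 0.1 → critical value z_{0.05} = 1.645.
Power = Φ(δ − 1.645) + Φ(−δ − 1.645) = Φ(1.463) + Φ(-4.753) = 0.9283 + 0.0000 = 0.9283.

Power ≈ 0.928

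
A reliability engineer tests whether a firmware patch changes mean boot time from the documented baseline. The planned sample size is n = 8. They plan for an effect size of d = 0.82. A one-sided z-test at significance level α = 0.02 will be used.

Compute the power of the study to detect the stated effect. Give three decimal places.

Power ≈ 0.605

Noncentrality parameter: δ = d·√n = 0.82 × √8 = 2.3193
One-sided α = 0.02 → critical value z_{0.02} = 2.054.
Power = P(Z > 2.054 − δ) = Φ(0.266) = 0.6047.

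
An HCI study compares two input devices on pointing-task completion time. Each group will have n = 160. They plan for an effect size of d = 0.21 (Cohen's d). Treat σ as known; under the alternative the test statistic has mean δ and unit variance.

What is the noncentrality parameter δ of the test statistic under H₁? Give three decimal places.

The noncentrality parameter scales effect size by the design's sample-size factor: δ = d·√(n/2) = 0.21 × √(160/2) = 1.8783

δ ≈ 1.878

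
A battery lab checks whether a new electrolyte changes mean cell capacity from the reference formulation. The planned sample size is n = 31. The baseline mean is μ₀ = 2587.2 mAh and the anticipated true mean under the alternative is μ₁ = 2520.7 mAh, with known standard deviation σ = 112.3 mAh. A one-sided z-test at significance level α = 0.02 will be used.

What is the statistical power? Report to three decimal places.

Power ≈ 0.893

Standardized effect: d = |μ₁ − μ₀| / σ = |2520.7 − 2587.2| / 112.3 = 0.5922
Noncentrality parameter: δ = d·√n = 0.5922 × √31 = 3.2970
Critical value for a one-sided test at α = 0.02: z_α = 2.054.
Power = P(Z > 2.054 − δ) = Φ(1.243) = 0.8931.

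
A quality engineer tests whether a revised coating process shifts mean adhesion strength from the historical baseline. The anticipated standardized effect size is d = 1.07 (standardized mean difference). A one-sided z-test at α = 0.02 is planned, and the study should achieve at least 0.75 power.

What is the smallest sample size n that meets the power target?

n = 7

For power 0.75 need Φ(δ − z_{0.02}) = 0.75, so δ = z_{0.02} + z_{0.25} = 2.054 + 0.674 = 2.728.
δ = d·√n ⇒ n = (δ/d)² = (2.728 / 1.07)² = 6.50.
Round up to the next whole unit.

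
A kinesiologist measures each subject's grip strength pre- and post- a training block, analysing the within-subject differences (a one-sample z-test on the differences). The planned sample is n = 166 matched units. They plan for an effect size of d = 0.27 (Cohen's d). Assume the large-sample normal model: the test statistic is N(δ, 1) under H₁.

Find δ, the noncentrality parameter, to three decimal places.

The noncentrality parameter scales effect size by the design's sample-size factor: δ = d·√n = 0.27 × √166 = 3.4787

δ ≈ 3.479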